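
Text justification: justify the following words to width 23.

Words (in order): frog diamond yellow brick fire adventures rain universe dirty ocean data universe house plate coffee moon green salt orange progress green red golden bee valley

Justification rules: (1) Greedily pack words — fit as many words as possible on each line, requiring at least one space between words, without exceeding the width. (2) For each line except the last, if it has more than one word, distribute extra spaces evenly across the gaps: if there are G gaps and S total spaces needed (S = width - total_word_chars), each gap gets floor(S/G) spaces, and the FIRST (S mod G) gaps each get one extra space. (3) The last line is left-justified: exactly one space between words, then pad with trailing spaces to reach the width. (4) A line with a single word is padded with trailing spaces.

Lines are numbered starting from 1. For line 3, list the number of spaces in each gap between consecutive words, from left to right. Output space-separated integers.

Line 1: ['frog', 'diamond', 'yellow'] (min_width=19, slack=4)
Line 2: ['brick', 'fire', 'adventures'] (min_width=21, slack=2)
Line 3: ['rain', 'universe', 'dirty'] (min_width=19, slack=4)
Line 4: ['ocean', 'data', 'universe'] (min_width=19, slack=4)
Line 5: ['house', 'plate', 'coffee', 'moon'] (min_width=23, slack=0)
Line 6: ['green', 'salt', 'orange'] (min_width=17, slack=6)
Line 7: ['progress', 'green', 'red'] (min_width=18, slack=5)
Line 8: ['golden', 'bee', 'valley'] (min_width=17, slack=6)

Answer: 3 3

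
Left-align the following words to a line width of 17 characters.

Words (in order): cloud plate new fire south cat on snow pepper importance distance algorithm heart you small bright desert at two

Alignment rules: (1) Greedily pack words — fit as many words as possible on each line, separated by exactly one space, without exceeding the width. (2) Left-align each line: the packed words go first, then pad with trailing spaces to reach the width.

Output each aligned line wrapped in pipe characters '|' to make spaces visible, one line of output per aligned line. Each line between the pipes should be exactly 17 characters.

Answer: |cloud plate new  |
|fire south cat on|
|snow pepper      |
|importance       |
|distance         |
|algorithm heart  |
|you small bright |
|desert at two    |

Derivation:
Line 1: ['cloud', 'plate', 'new'] (min_width=15, slack=2)
Line 2: ['fire', 'south', 'cat', 'on'] (min_width=17, slack=0)
Line 3: ['snow', 'pepper'] (min_width=11, slack=6)
Line 4: ['importance'] (min_width=10, slack=7)
Line 5: ['distance'] (min_width=8, slack=9)
Line 6: ['algorithm', 'heart'] (min_width=15, slack=2)
Line 7: ['you', 'small', 'bright'] (min_width=16, slack=1)
Line 8: ['desert', 'at', 'two'] (min_width=13, slack=4)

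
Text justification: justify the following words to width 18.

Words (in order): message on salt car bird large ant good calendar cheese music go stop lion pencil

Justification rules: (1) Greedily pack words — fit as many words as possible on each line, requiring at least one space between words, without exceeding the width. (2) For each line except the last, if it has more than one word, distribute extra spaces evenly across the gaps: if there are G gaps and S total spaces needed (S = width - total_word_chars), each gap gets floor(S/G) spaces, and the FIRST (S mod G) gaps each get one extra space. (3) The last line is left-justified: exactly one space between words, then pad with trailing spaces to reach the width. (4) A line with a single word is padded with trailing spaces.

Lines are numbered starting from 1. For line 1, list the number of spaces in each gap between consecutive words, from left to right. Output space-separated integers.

Line 1: ['message', 'on', 'salt'] (min_width=15, slack=3)
Line 2: ['car', 'bird', 'large', 'ant'] (min_width=18, slack=0)
Line 3: ['good', 'calendar'] (min_width=13, slack=5)
Line 4: ['cheese', 'music', 'go'] (min_width=15, slack=3)
Line 5: ['stop', 'lion', 'pencil'] (min_width=16, slack=2)

Answer: 3 2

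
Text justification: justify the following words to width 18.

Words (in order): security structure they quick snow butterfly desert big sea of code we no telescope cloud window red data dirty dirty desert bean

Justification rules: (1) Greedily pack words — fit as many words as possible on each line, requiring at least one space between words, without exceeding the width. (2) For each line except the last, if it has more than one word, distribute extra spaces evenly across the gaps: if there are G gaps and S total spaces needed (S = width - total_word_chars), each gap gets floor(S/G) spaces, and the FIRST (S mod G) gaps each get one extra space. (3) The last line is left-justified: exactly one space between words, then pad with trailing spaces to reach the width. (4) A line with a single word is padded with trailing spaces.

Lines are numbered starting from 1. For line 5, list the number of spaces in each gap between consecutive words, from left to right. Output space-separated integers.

Answer: 1 1

Derivation:
Line 1: ['security', 'structure'] (min_width=18, slack=0)
Line 2: ['they', 'quick', 'snow'] (min_width=15, slack=3)
Line 3: ['butterfly', 'desert'] (min_width=16, slack=2)
Line 4: ['big', 'sea', 'of', 'code', 'we'] (min_width=18, slack=0)
Line 5: ['no', 'telescope', 'cloud'] (min_width=18, slack=0)
Line 6: ['window', 'red', 'data'] (min_width=15, slack=3)
Line 7: ['dirty', 'dirty', 'desert'] (min_width=18, slack=0)
Line 8: ['bean'] (min_width=4, slack=14)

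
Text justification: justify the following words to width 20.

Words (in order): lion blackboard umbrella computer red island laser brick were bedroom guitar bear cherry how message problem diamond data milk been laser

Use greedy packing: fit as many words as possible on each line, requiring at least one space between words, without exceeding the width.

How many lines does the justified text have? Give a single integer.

Answer: 8

Derivation:
Line 1: ['lion', 'blackboard'] (min_width=15, slack=5)
Line 2: ['umbrella', 'computer'] (min_width=17, slack=3)
Line 3: ['red', 'island', 'laser'] (min_width=16, slack=4)
Line 4: ['brick', 'were', 'bedroom'] (min_width=18, slack=2)
Line 5: ['guitar', 'bear', 'cherry'] (min_width=18, slack=2)
Line 6: ['how', 'message', 'problem'] (min_width=19, slack=1)
Line 7: ['diamond', 'data', 'milk'] (min_width=17, slack=3)
Line 8: ['been', 'laser'] (min_width=10, slack=10)
Total lines: 8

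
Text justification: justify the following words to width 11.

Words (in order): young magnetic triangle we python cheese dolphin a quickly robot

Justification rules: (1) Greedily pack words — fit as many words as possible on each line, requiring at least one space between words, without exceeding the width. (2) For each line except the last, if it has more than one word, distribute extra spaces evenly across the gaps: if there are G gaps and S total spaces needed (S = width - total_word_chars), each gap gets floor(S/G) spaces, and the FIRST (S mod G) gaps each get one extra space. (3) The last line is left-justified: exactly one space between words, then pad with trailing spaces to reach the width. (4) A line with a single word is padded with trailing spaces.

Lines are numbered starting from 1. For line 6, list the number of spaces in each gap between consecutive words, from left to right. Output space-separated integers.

Line 1: ['young'] (min_width=5, slack=6)
Line 2: ['magnetic'] (min_width=8, slack=3)
Line 3: ['triangle', 'we'] (min_width=11, slack=0)
Line 4: ['python'] (min_width=6, slack=5)
Line 5: ['cheese'] (min_width=6, slack=5)
Line 6: ['dolphin', 'a'] (min_width=9, slack=2)
Line 7: ['quickly'] (min_width=7, slack=4)
Line 8: ['robot'] (min_width=5, slack=6)

Answer: 3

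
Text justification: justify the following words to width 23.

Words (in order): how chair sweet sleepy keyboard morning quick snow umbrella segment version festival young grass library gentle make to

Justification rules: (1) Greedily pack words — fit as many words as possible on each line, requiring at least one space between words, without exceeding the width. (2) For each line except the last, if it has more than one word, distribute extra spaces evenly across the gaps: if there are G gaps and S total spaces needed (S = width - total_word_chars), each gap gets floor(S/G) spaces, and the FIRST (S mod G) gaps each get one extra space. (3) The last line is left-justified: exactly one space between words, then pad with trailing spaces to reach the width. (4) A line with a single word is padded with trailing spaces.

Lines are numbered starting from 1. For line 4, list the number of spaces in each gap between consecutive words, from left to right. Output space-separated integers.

Line 1: ['how', 'chair', 'sweet', 'sleepy'] (min_width=22, slack=1)
Line 2: ['keyboard', 'morning', 'quick'] (min_width=22, slack=1)
Line 3: ['snow', 'umbrella', 'segment'] (min_width=21, slack=2)
Line 4: ['version', 'festival', 'young'] (min_width=22, slack=1)
Line 5: ['grass', 'library', 'gentle'] (min_width=20, slack=3)
Line 6: ['make', 'to'] (min_width=7, slack=16)

Answer: 2 1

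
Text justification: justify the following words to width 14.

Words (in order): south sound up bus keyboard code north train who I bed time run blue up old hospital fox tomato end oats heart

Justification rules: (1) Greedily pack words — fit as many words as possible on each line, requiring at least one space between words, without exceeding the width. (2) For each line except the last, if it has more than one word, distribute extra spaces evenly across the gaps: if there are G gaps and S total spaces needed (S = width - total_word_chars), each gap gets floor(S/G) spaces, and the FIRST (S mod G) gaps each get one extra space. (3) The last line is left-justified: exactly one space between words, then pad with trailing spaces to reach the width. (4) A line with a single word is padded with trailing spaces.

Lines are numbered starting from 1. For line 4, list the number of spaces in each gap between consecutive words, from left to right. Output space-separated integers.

Line 1: ['south', 'sound', 'up'] (min_width=14, slack=0)
Line 2: ['bus', 'keyboard'] (min_width=12, slack=2)
Line 3: ['code', 'north'] (min_width=10, slack=4)
Line 4: ['train', 'who', 'I'] (min_width=11, slack=3)
Line 5: ['bed', 'time', 'run'] (min_width=12, slack=2)
Line 6: ['blue', 'up', 'old'] (min_width=11, slack=3)
Line 7: ['hospital', 'fox'] (min_width=12, slack=2)
Line 8: ['tomato', 'end'] (min_width=10, slack=4)
Line 9: ['oats', 'heart'] (min_width=10, slack=4)

Answer: 3 2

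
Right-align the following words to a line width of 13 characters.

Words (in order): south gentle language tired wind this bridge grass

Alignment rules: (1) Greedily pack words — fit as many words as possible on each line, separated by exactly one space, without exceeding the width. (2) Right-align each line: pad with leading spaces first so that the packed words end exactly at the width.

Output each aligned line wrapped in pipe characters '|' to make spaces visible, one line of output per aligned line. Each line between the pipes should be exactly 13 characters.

Line 1: ['south', 'gentle'] (min_width=12, slack=1)
Line 2: ['language'] (min_width=8, slack=5)
Line 3: ['tired', 'wind'] (min_width=10, slack=3)
Line 4: ['this', 'bridge'] (min_width=11, slack=2)
Line 5: ['grass'] (min_width=5, slack=8)

Answer: | south gentle|
|     language|
|   tired wind|
|  this bridge|
|        grass|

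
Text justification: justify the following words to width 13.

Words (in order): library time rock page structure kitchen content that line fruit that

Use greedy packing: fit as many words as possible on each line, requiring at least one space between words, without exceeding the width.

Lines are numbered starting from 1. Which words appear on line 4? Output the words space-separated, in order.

Line 1: ['library', 'time'] (min_width=12, slack=1)
Line 2: ['rock', 'page'] (min_width=9, slack=4)
Line 3: ['structure'] (min_width=9, slack=4)
Line 4: ['kitchen'] (min_width=7, slack=6)
Line 5: ['content', 'that'] (min_width=12, slack=1)
Line 6: ['line', 'fruit'] (min_width=10, slack=3)
Line 7: ['that'] (min_width=4, slack=9)

Answer: kitchen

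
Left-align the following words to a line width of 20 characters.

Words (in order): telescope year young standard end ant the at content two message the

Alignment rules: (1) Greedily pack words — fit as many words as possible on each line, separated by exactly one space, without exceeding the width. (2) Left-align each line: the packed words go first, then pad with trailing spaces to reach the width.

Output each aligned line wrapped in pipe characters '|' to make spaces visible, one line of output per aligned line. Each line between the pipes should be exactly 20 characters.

Answer: |telescope year young|
|standard end ant the|
|at content two      |
|message the         |

Derivation:
Line 1: ['telescope', 'year', 'young'] (min_width=20, slack=0)
Line 2: ['standard', 'end', 'ant', 'the'] (min_width=20, slack=0)
Line 3: ['at', 'content', 'two'] (min_width=14, slack=6)
Line 4: ['message', 'the'] (min_width=11, slack=9)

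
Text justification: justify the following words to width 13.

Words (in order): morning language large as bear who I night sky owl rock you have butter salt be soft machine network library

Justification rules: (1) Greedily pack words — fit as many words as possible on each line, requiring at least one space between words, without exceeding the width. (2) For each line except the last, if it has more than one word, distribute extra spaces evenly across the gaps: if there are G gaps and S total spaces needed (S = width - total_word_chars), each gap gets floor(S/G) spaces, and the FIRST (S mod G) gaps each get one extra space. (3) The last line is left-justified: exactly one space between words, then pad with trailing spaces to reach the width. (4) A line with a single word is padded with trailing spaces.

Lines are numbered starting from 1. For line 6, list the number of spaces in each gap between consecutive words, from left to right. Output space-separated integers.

Line 1: ['morning'] (min_width=7, slack=6)
Line 2: ['language'] (min_width=8, slack=5)
Line 3: ['large', 'as', 'bear'] (min_width=13, slack=0)
Line 4: ['who', 'I', 'night'] (min_width=11, slack=2)
Line 5: ['sky', 'owl', 'rock'] (min_width=12, slack=1)
Line 6: ['you', 'have'] (min_width=8, slack=5)
Line 7: ['butter', 'salt'] (min_width=11, slack=2)
Line 8: ['be', 'soft'] (min_width=7, slack=6)
Line 9: ['machine'] (min_width=7, slack=6)
Line 10: ['network'] (min_width=7, slack=6)
Line 11: ['library'] (min_width=7, slack=6)

Answer: 6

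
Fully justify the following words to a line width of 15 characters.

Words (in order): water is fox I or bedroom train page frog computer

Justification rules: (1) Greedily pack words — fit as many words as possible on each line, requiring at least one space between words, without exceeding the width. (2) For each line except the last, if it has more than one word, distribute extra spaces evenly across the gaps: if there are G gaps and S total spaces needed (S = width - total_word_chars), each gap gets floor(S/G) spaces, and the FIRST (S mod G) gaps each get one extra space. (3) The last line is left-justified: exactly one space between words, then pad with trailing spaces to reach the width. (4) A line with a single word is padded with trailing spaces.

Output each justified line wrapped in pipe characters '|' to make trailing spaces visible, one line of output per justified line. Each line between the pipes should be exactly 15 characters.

Line 1: ['water', 'is', 'fox', 'I'] (min_width=14, slack=1)
Line 2: ['or', 'bedroom'] (min_width=10, slack=5)
Line 3: ['train', 'page', 'frog'] (min_width=15, slack=0)
Line 4: ['computer'] (min_width=8, slack=7)

Answer: |water  is fox I|
|or      bedroom|
|train page frog|
|computer       |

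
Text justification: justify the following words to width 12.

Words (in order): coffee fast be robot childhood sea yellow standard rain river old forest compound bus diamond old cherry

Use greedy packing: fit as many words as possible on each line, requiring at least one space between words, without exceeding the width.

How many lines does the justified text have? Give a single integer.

Answer: 10

Derivation:
Line 1: ['coffee', 'fast'] (min_width=11, slack=1)
Line 2: ['be', 'robot'] (min_width=8, slack=4)
Line 3: ['childhood'] (min_width=9, slack=3)
Line 4: ['sea', 'yellow'] (min_width=10, slack=2)
Line 5: ['standard'] (min_width=8, slack=4)
Line 6: ['rain', 'river'] (min_width=10, slack=2)
Line 7: ['old', 'forest'] (min_width=10, slack=2)
Line 8: ['compound', 'bus'] (min_width=12, slack=0)
Line 9: ['diamond', 'old'] (min_width=11, slack=1)
Line 10: ['cherry'] (min_width=6, slack=6)
Total lines: 10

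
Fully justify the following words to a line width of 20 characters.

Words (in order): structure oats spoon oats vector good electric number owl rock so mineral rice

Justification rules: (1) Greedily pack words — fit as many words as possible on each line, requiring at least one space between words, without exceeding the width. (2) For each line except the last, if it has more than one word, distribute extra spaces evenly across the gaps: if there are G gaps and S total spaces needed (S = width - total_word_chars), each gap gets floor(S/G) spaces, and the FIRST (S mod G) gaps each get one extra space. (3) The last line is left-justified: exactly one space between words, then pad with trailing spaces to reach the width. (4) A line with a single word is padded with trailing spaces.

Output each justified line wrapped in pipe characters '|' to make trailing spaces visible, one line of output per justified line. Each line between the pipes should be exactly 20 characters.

Line 1: ['structure', 'oats', 'spoon'] (min_width=20, slack=0)
Line 2: ['oats', 'vector', 'good'] (min_width=16, slack=4)
Line 3: ['electric', 'number', 'owl'] (min_width=19, slack=1)
Line 4: ['rock', 'so', 'mineral', 'rice'] (min_width=20, slack=0)

Answer: |structure oats spoon|
|oats   vector   good|
|electric  number owl|
|rock so mineral rice|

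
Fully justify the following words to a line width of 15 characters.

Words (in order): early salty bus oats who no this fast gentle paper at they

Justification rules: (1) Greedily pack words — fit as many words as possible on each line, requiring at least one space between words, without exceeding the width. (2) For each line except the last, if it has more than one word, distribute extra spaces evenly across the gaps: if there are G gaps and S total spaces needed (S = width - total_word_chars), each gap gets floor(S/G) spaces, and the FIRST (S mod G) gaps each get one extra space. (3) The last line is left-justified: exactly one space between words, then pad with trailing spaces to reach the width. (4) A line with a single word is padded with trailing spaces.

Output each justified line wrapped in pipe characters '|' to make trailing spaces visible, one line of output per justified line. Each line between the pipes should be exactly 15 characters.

Answer: |early salty bus|
|oats   who   no|
|this       fast|
|gentle paper at|
|they           |

Derivation:
Line 1: ['early', 'salty', 'bus'] (min_width=15, slack=0)
Line 2: ['oats', 'who', 'no'] (min_width=11, slack=4)
Line 3: ['this', 'fast'] (min_width=9, slack=6)
Line 4: ['gentle', 'paper', 'at'] (min_width=15, slack=0)
Line 5: ['they'] (min_width=4, slack=11)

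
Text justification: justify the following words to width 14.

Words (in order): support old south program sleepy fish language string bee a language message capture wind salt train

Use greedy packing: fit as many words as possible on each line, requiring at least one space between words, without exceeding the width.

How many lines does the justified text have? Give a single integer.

Answer: 9

Derivation:
Line 1: ['support', 'old'] (min_width=11, slack=3)
Line 2: ['south', 'program'] (min_width=13, slack=1)
Line 3: ['sleepy', 'fish'] (min_width=11, slack=3)
Line 4: ['language'] (min_width=8, slack=6)
Line 5: ['string', 'bee', 'a'] (min_width=12, slack=2)
Line 6: ['language'] (min_width=8, slack=6)
Line 7: ['message'] (min_width=7, slack=7)
Line 8: ['capture', 'wind'] (min_width=12, slack=2)
Line 9: ['salt', 'train'] (min_width=10, slack=4)
Total lines: 9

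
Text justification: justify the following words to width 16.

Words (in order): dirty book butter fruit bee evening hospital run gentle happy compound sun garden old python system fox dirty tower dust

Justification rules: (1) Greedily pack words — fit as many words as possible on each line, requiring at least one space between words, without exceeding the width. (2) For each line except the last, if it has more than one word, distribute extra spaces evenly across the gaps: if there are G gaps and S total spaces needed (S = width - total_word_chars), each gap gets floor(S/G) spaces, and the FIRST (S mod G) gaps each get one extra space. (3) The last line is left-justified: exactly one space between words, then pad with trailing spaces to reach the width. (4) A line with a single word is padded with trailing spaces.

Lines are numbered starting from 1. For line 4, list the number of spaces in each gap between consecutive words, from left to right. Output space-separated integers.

Answer: 1 1

Derivation:
Line 1: ['dirty', 'book'] (min_width=10, slack=6)
Line 2: ['butter', 'fruit', 'bee'] (min_width=16, slack=0)
Line 3: ['evening', 'hospital'] (min_width=16, slack=0)
Line 4: ['run', 'gentle', 'happy'] (min_width=16, slack=0)
Line 5: ['compound', 'sun'] (min_width=12, slack=4)
Line 6: ['garden', 'old'] (min_width=10, slack=6)
Line 7: ['python', 'system'] (min_width=13, slack=3)
Line 8: ['fox', 'dirty', 'tower'] (min_width=15, slack=1)
Line 9: ['dust'] (min_width=4, slack=12)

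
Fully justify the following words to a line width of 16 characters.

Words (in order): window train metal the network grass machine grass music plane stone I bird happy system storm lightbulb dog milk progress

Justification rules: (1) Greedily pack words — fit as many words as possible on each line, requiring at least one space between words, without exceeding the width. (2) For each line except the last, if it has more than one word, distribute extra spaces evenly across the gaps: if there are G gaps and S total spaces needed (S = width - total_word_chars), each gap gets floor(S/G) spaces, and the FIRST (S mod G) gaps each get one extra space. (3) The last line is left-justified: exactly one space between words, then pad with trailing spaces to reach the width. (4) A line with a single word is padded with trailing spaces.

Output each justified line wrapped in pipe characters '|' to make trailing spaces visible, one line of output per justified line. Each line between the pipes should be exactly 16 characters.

Answer: |window     train|
|metal        the|
|network    grass|
|machine    grass|
|music      plane|
|stone   I   bird|
|happy     system|
|storm  lightbulb|
|dog         milk|
|progress        |

Derivation:
Line 1: ['window', 'train'] (min_width=12, slack=4)
Line 2: ['metal', 'the'] (min_width=9, slack=7)
Line 3: ['network', 'grass'] (min_width=13, slack=3)
Line 4: ['machine', 'grass'] (min_width=13, slack=3)
Line 5: ['music', 'plane'] (min_width=11, slack=5)
Line 6: ['stone', 'I', 'bird'] (min_width=12, slack=4)
Line 7: ['happy', 'system'] (min_width=12, slack=4)
Line 8: ['storm', 'lightbulb'] (min_width=15, slack=1)
Line 9: ['dog', 'milk'] (min_width=8, slack=8)
Line 10: ['progress'] (min_width=8, slack=8)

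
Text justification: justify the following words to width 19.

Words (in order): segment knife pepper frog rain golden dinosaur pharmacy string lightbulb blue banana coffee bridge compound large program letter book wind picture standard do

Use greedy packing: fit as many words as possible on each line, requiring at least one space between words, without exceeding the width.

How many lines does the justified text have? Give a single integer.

Line 1: ['segment', 'knife'] (min_width=13, slack=6)
Line 2: ['pepper', 'frog', 'rain'] (min_width=16, slack=3)
Line 3: ['golden', 'dinosaur'] (min_width=15, slack=4)
Line 4: ['pharmacy', 'string'] (min_width=15, slack=4)
Line 5: ['lightbulb', 'blue'] (min_width=14, slack=5)
Line 6: ['banana', 'coffee'] (min_width=13, slack=6)
Line 7: ['bridge', 'compound'] (min_width=15, slack=4)
Line 8: ['large', 'program'] (min_width=13, slack=6)
Line 9: ['letter', 'book', 'wind'] (min_width=16, slack=3)
Line 10: ['picture', 'standard', 'do'] (min_width=19, slack=0)
Total lines: 10

Answer: 10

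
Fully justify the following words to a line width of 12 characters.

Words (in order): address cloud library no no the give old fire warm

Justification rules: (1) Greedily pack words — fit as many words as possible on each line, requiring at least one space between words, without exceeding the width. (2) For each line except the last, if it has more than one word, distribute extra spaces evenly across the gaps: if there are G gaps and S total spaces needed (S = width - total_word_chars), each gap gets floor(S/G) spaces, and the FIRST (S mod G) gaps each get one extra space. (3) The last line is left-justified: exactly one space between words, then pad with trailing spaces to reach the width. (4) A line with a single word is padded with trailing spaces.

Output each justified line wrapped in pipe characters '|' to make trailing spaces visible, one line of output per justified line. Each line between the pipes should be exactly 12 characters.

Answer: |address     |
|cloud       |
|library   no|
|no  the give|
|old     fire|
|warm        |

Derivation:
Line 1: ['address'] (min_width=7, slack=5)
Line 2: ['cloud'] (min_width=5, slack=7)
Line 3: ['library', 'no'] (min_width=10, slack=2)
Line 4: ['no', 'the', 'give'] (min_width=11, slack=1)
Line 5: ['old', 'fire'] (min_width=8, slack=4)
Line 6: ['warm'] (min_width=4, slack=8)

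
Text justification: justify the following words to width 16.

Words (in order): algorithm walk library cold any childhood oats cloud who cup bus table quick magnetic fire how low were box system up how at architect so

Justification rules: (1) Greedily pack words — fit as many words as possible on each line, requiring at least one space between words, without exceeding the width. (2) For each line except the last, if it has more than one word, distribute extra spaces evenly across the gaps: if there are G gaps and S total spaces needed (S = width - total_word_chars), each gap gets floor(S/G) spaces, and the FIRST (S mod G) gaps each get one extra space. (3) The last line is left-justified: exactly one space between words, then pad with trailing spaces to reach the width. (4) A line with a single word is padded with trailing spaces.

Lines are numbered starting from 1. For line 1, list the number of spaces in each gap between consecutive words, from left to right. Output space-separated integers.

Line 1: ['algorithm', 'walk'] (min_width=14, slack=2)
Line 2: ['library', 'cold', 'any'] (min_width=16, slack=0)
Line 3: ['childhood', 'oats'] (min_width=14, slack=2)
Line 4: ['cloud', 'who', 'cup'] (min_width=13, slack=3)
Line 5: ['bus', 'table', 'quick'] (min_width=15, slack=1)
Line 6: ['magnetic', 'fire'] (min_width=13, slack=3)
Line 7: ['how', 'low', 'were', 'box'] (min_width=16, slack=0)
Line 8: ['system', 'up', 'how', 'at'] (min_width=16, slack=0)
Line 9: ['architect', 'so'] (min_width=12, slack=4)

Answer: 3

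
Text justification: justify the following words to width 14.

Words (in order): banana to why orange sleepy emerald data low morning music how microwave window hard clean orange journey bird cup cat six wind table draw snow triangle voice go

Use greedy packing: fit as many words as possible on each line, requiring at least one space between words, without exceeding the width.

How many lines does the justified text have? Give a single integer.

Answer: 14

Derivation:
Line 1: ['banana', 'to', 'why'] (min_width=13, slack=1)
Line 2: ['orange', 'sleepy'] (min_width=13, slack=1)
Line 3: ['emerald', 'data'] (min_width=12, slack=2)
Line 4: ['low', 'morning'] (min_width=11, slack=3)
Line 5: ['music', 'how'] (min_width=9, slack=5)
Line 6: ['microwave'] (min_width=9, slack=5)
Line 7: ['window', 'hard'] (min_width=11, slack=3)
Line 8: ['clean', 'orange'] (min_width=12, slack=2)
Line 9: ['journey', 'bird'] (min_width=12, slack=2)
Line 10: ['cup', 'cat', 'six'] (min_width=11, slack=3)
Line 11: ['wind', 'table'] (min_width=10, slack=4)
Line 12: ['draw', 'snow'] (min_width=9, slack=5)
Line 13: ['triangle', 'voice'] (min_width=14, slack=0)
Line 14: ['go'] (min_width=2, slack=12)
Total lines: 14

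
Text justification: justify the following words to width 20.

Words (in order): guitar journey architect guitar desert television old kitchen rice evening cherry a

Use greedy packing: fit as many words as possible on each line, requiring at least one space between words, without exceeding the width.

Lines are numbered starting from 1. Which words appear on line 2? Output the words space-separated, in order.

Answer: architect guitar

Derivation:
Line 1: ['guitar', 'journey'] (min_width=14, slack=6)
Line 2: ['architect', 'guitar'] (min_width=16, slack=4)
Line 3: ['desert', 'television'] (min_width=17, slack=3)
Line 4: ['old', 'kitchen', 'rice'] (min_width=16, slack=4)
Line 5: ['evening', 'cherry', 'a'] (min_width=16, slack=4)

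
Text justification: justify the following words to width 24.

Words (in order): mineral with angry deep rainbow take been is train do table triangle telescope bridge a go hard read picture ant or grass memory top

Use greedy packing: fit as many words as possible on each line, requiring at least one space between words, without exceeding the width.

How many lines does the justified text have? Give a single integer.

Line 1: ['mineral', 'with', 'angry', 'deep'] (min_width=23, slack=1)
Line 2: ['rainbow', 'take', 'been', 'is'] (min_width=20, slack=4)
Line 3: ['train', 'do', 'table', 'triangle'] (min_width=23, slack=1)
Line 4: ['telescope', 'bridge', 'a', 'go'] (min_width=21, slack=3)
Line 5: ['hard', 'read', 'picture', 'ant', 'or'] (min_width=24, slack=0)
Line 6: ['grass', 'memory', 'top'] (min_width=16, slack=8)
Total lines: 6

Answer: 6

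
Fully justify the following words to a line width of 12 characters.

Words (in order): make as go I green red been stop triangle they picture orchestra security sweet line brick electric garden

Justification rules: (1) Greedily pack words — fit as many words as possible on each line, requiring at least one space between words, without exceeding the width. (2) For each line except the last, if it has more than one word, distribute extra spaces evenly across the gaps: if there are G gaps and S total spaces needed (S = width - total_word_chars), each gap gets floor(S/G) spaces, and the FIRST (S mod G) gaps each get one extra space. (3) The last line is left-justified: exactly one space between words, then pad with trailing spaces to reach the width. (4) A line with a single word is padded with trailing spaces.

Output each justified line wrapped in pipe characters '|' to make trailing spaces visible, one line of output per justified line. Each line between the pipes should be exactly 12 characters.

Line 1: ['make', 'as', 'go', 'I'] (min_width=12, slack=0)
Line 2: ['green', 'red'] (min_width=9, slack=3)
Line 3: ['been', 'stop'] (min_width=9, slack=3)
Line 4: ['triangle'] (min_width=8, slack=4)
Line 5: ['they', 'picture'] (min_width=12, slack=0)
Line 6: ['orchestra'] (min_width=9, slack=3)
Line 7: ['security'] (min_width=8, slack=4)
Line 8: ['sweet', 'line'] (min_width=10, slack=2)
Line 9: ['brick'] (min_width=5, slack=7)
Line 10: ['electric'] (min_width=8, slack=4)
Line 11: ['garden'] (min_width=6, slack=6)

Answer: |make as go I|
|green    red|
|been    stop|
|triangle    |
|they picture|
|orchestra   |
|security    |
|sweet   line|
|brick       |
|electric    |
|garden      |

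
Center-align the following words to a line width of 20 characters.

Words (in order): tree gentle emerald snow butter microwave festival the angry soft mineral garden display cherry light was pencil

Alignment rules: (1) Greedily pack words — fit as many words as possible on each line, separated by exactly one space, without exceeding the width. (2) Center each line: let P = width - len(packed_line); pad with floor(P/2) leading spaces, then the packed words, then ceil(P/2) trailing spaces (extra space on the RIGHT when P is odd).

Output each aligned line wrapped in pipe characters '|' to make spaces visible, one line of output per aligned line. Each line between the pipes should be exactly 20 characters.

Answer: |tree gentle emerald |
|    snow butter     |
| microwave festival |
|   the angry soft   |
|   mineral garden   |
|display cherry light|
|     was pencil     |

Derivation:
Line 1: ['tree', 'gentle', 'emerald'] (min_width=19, slack=1)
Line 2: ['snow', 'butter'] (min_width=11, slack=9)
Line 3: ['microwave', 'festival'] (min_width=18, slack=2)
Line 4: ['the', 'angry', 'soft'] (min_width=14, slack=6)
Line 5: ['mineral', 'garden'] (min_width=14, slack=6)
Line 6: ['display', 'cherry', 'light'] (min_width=20, slack=0)
Line 7: ['was', 'pencil'] (min_width=10, slack=10)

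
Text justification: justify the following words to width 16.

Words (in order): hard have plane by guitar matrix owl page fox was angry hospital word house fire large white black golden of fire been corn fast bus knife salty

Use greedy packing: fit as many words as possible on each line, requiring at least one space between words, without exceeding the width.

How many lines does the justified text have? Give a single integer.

Line 1: ['hard', 'have', 'plane'] (min_width=15, slack=1)
Line 2: ['by', 'guitar', 'matrix'] (min_width=16, slack=0)
Line 3: ['owl', 'page', 'fox', 'was'] (min_width=16, slack=0)
Line 4: ['angry', 'hospital'] (min_width=14, slack=2)
Line 5: ['word', 'house', 'fire'] (min_width=15, slack=1)
Line 6: ['large', 'white'] (min_width=11, slack=5)
Line 7: ['black', 'golden', 'of'] (min_width=15, slack=1)
Line 8: ['fire', 'been', 'corn'] (min_width=14, slack=2)
Line 9: ['fast', 'bus', 'knife'] (min_width=14, slack=2)
Line 10: ['salty'] (min_width=5, slack=11)
Total lines: 10

Answer: 10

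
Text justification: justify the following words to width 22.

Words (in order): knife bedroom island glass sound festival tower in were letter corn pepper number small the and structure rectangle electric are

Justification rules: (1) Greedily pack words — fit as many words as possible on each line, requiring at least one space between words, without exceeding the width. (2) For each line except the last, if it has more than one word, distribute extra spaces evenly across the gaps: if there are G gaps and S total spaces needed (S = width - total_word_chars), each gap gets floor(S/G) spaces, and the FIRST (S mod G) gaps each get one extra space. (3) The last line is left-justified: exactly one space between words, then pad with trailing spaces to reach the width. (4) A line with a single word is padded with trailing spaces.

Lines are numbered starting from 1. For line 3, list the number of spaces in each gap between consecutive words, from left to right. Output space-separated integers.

Line 1: ['knife', 'bedroom', 'island'] (min_width=20, slack=2)
Line 2: ['glass', 'sound', 'festival'] (min_width=20, slack=2)
Line 3: ['tower', 'in', 'were', 'letter'] (min_width=20, slack=2)
Line 4: ['corn', 'pepper', 'number'] (min_width=18, slack=4)
Line 5: ['small', 'the', 'and'] (min_width=13, slack=9)
Line 6: ['structure', 'rectangle'] (min_width=19, slack=3)
Line 7: ['electric', 'are'] (min_width=12, slack=10)

Answer: 2 2 1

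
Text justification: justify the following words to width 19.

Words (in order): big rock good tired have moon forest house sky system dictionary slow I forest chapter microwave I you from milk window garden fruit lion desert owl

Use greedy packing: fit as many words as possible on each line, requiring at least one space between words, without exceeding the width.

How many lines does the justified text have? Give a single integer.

Line 1: ['big', 'rock', 'good', 'tired'] (min_width=19, slack=0)
Line 2: ['have', 'moon', 'forest'] (min_width=16, slack=3)
Line 3: ['house', 'sky', 'system'] (min_width=16, slack=3)
Line 4: ['dictionary', 'slow', 'I'] (min_width=17, slack=2)
Line 5: ['forest', 'chapter'] (min_width=14, slack=5)
Line 6: ['microwave', 'I', 'you'] (min_width=15, slack=4)
Line 7: ['from', 'milk', 'window'] (min_width=16, slack=3)
Line 8: ['garden', 'fruit', 'lion'] (min_width=17, slack=2)
Line 9: ['desert', 'owl'] (min_width=10, slack=9)
Total lines: 9

Answer: 9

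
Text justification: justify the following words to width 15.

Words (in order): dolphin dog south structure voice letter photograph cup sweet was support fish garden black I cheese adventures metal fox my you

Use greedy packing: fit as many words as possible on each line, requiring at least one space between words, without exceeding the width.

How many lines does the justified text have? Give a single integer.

Answer: 11

Derivation:
Line 1: ['dolphin', 'dog'] (min_width=11, slack=4)
Line 2: ['south', 'structure'] (min_width=15, slack=0)
Line 3: ['voice', 'letter'] (min_width=12, slack=3)
Line 4: ['photograph', 'cup'] (min_width=14, slack=1)
Line 5: ['sweet', 'was'] (min_width=9, slack=6)
Line 6: ['support', 'fish'] (min_width=12, slack=3)
Line 7: ['garden', 'black', 'I'] (min_width=14, slack=1)
Line 8: ['cheese'] (min_width=6, slack=9)
Line 9: ['adventures'] (min_width=10, slack=5)
Line 10: ['metal', 'fox', 'my'] (min_width=12, slack=3)
Line 11: ['you'] (min_width=3, slack=12)
Total lines: 11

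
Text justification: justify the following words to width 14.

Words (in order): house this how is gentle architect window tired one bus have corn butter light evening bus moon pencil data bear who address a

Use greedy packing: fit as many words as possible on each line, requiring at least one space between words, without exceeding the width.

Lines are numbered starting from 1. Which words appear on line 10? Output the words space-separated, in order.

Answer: bear who

Derivation:
Line 1: ['house', 'this', 'how'] (min_width=14, slack=0)
Line 2: ['is', 'gentle'] (min_width=9, slack=5)
Line 3: ['architect'] (min_width=9, slack=5)
Line 4: ['window', 'tired'] (min_width=12, slack=2)
Line 5: ['one', 'bus', 'have'] (min_width=12, slack=2)
Line 6: ['corn', 'butter'] (min_width=11, slack=3)
Line 7: ['light', 'evening'] (min_width=13, slack=1)
Line 8: ['bus', 'moon'] (min_width=8, slack=6)
Line 9: ['pencil', 'data'] (min_width=11, slack=3)
Line 10: ['bear', 'who'] (min_width=8, slack=6)
Line 11: ['address', 'a'] (min_width=9, slack=5)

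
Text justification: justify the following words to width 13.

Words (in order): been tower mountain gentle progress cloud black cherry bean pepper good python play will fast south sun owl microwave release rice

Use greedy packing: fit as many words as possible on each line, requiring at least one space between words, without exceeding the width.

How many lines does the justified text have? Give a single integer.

Line 1: ['been', 'tower'] (min_width=10, slack=3)
Line 2: ['mountain'] (min_width=8, slack=5)
Line 3: ['gentle'] (min_width=6, slack=7)
Line 4: ['progress'] (min_width=8, slack=5)
Line 5: ['cloud', 'black'] (min_width=11, slack=2)
Line 6: ['cherry', 'bean'] (min_width=11, slack=2)
Line 7: ['pepper', 'good'] (min_width=11, slack=2)
Line 8: ['python', 'play'] (min_width=11, slack=2)
Line 9: ['will', 'fast'] (min_width=9, slack=4)
Line 10: ['south', 'sun', 'owl'] (min_width=13, slack=0)
Line 11: ['microwave'] (min_width=9, slack=4)
Line 12: ['release', 'rice'] (min_width=12, slack=1)
Total lines: 12

Answer: 12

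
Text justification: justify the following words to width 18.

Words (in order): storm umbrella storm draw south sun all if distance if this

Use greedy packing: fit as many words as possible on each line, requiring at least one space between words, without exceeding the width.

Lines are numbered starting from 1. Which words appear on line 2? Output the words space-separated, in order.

Line 1: ['storm', 'umbrella'] (min_width=14, slack=4)
Line 2: ['storm', 'draw', 'south'] (min_width=16, slack=2)
Line 3: ['sun', 'all', 'if'] (min_width=10, slack=8)
Line 4: ['distance', 'if', 'this'] (min_width=16, slack=2)

Answer: storm draw south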